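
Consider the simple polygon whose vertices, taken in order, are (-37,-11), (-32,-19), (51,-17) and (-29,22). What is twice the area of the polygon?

Using the shoelace formula, 2A = |[(-37)·(-19) − (-32)·(-11)] + [(-32)·(-17) − 51·(-19)] + [51·22 − (-29)·(-17)] + [(-29)·(-11) − (-37)·22]| = 3626, so the area is 1813.

3626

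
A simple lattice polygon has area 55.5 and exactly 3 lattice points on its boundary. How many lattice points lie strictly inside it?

From Pick's theorem, I = A − B/2 + 1 = 55.5 − 3/2 + 1 = 55.

55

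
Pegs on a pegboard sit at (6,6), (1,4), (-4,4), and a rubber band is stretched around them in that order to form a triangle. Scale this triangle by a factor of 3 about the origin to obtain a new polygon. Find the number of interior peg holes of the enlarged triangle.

34

By the shoelace formula, twice the signed area is |[6·4 − 1·6] + [1·4 − (-4)·4] + [(-4)·6 − 6·4]| = 10, so the area is 5.
The number of boundary lattice points is Σ gcd(|Δx|,|Δy|) = gcd(5,2) + gcd(5,0) + gcd(10,2) = 1+5+2 = 8.
Scaling by 3 multiplies the area by 3² = 9 (so the new area is 45) and multiplies the boundary lattice-point count by 3, giving 24.
By Pick's theorem, the interior count of the dilated polygon is 45 − 24/2 + 1 = 34.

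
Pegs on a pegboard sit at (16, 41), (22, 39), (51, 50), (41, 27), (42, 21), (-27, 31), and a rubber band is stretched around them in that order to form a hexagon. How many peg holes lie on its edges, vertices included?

Along each edge there are gcd(|Δx|,|Δy|)+1 lattice points, so counting each shared vertex once the boundary has gcd(6,2) + gcd(29,11) + gcd(10,23) + gcd(1,6) + gcd(69,10) + gcd(43,10) = 2+1+1+1+1+1 = 7.

7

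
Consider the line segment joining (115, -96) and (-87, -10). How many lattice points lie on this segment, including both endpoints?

3

The number of lattice points on a segment between lattice points is gcd(|Δx|,|Δy|) + 1 = gcd(202,86) + 1 = 2 + 1 = 3.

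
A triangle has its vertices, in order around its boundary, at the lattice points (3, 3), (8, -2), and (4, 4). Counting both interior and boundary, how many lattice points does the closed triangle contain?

By the shoelace formula, twice the signed area is |[3·(-2) − 8·3] + [8·4 − 4·(-2)] + [4·3 − 3·4]| = 10, so the area is 5.
Summing gcd(|Δx|,|Δy|) over the edges gives the boundary count: gcd(5,5) + gcd(4,6) + gcd(1,1) = 5+2+1 = 8.
Pick's theorem gives I = A − B/2 + 1 = 5 − 8/2 + 1 = 2, so the closed region contains I + B = 2 + 8 = 10 lattice points.

10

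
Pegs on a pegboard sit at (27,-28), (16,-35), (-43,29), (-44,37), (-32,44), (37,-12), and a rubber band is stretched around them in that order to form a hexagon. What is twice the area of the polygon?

Using the shoelace formula, 2A = |(27·(-35) − 16·(-28)) + (16·29 − (-43)·(-35)) + ((-43)·37 − (-44)·29) + ((-44)·44 − (-32)·37) + ((-32)·(-12) − 37·44) + (37·(-28) − 27·(-12))| = 4561, so the area is 2280.5.

4561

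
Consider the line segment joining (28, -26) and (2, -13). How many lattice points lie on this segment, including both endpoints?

The number of lattice points on a segment between lattice points is gcd(|Δx|,|Δy|) + 1 = gcd(26,13) + 1 = 13 + 1 = 14.

14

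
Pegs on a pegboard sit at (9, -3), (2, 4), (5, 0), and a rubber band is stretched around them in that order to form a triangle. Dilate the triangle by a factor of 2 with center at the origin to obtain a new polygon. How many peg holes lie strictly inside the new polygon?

6

The shoelace formula gives twice the area as |(9·4 − 2·(-3)) + (2·0 − 5·4) + (5·(-3) − 9·0)| = 7, so the area is 3.5.
The number of boundary lattice points is Σ gcd(|Δx|,|Δy|) = gcd(7,7) + gcd(3,4) + gcd(4,3) = 7+1+1 = 9.
Scaling by 2 multiplies the area by 2² = 4 (so the new area is 14) and multiplies the boundary lattice-point count by 2, giving 18.
By Pick's theorem, the interior count of the dilated polygon is 14 − 18/2 + 1 = 6.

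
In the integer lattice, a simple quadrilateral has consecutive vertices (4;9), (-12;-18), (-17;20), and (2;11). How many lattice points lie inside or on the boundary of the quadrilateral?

Using the shoelace formula, 2A = |(4·(-18) − (-12)·9) + ((-12)·20 − (-17)·(-18)) + ((-17)·11 − 2·20) + (2·9 − 4·11)| = 763, so the area is 381.5.
Summing gcd(|Δx|,|Δy|) over the edges gives the boundary count: gcd(16,27) + gcd(5,38) + gcd(19,9) + gcd(2,2) = 1+1+1+2 = 5.
Pick's theorem gives I = A − B/2 + 1 = 381.5 − 5/2 + 1 = 380, so the closed region contains I + B = 380 + 5 = 385 lattice points.

385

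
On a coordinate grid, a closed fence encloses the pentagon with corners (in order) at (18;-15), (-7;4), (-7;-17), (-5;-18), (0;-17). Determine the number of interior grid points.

261

By the shoelace formula, twice the signed area is |(18·4 − (-7)·(-15)) + ((-7)·(-17) − (-7)·4) + ((-7)·(-18) − (-5)·(-17)) + ((-5)·(-17) − 0·(-18)) + (0·(-15) − 18·(-17))| = 546, so the area is 273.
Summing gcd(|Δx|,|Δy|) over the edges gives the boundary count: gcd(25,19) + gcd(0,21) + gcd(2,1) + gcd(5,1) + gcd(18,2) = 1+21+1+1+2 = 26.
By Pick's theorem A = I + B/2 − 1, so I = 273 − 26/2 + 1 = 261.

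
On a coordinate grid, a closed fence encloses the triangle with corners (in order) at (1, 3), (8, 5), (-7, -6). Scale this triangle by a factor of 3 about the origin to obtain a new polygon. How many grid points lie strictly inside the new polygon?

The shoelace formula gives twice the area as |(1·5 − 8·3) + (8·(-6) − (-7)·5) + ((-7)·3 − 1·(-6))| = 47, so the area is 23.5.
Summing gcd(|Δx|,|Δy|) over the edges gives the boundary count: gcd(7,2) + gcd(15,11) + gcd(8,9) = 1+1+1 = 3.
Scaling by 3 multiplies the area by 3² = 9 (so the new area is 423/2) and multiplies the boundary lattice-point count by 3, giving 9.
By Pick's theorem, the interior count of the dilated polygon is 423/2 − 9/2 + 1 = 208.

208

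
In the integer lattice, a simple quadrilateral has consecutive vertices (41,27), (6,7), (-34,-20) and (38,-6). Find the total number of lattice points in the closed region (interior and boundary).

1246

The shoelace formula gives twice the area as |[41·7 − 6·27] + [6·(-20) − (-34)·7] + [(-34)·(-6) − 38·(-20)] + [38·27 − 41·(-6)]| = 2479, so the area is 2479/2.
Summing gcd(|Δx|,|Δy|) over the edges gives the boundary count: gcd(35,20) + gcd(40,27) + gcd(72,14) + gcd(3,33) = 5+1+2+3 = 11.
Pick's theorem gives I = A − B/2 + 1 = 2479/2 − 11/2 + 1 = 1235, so the closed region contains I + B = 1235 + 11 = 1246 lattice points.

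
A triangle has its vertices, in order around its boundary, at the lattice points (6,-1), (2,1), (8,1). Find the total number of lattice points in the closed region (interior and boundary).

12

Using the shoelace formula, 2A = |[6·1 − 2·(-1)] + [2·1 − 8·1] + [8·(-1) − 6·1]| = 12, so the area is 6.
Along each edge there are gcd(|Δx|,|Δy|)+1 lattice points, so counting each shared vertex once the boundary has gcd(4,2) + gcd(6,0) + gcd(2,2) = 2+6+2 = 10.
Pick's theorem gives I = A − B/2 + 1 = 6 − 10/2 + 1 = 2, so the closed region contains I + B = 2 + 10 = 12 lattice points.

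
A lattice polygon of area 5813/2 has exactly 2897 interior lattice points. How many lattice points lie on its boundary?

Pick's theorem gives A = I + B/2 − 1, so B = 2(A − I + 1) = 2(5813/2 − 2897 + 1) = 21.

21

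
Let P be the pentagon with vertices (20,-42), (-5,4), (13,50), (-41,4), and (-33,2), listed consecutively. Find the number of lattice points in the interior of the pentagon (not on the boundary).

Using the shoelace formula, 2A = |[20·4 − (-5)·(-42)] + [(-5)·50 − 13·4] + [13·4 − (-41)·50] + [(-41)·2 − (-33)·4] + [(-33)·(-42) − 20·2]| = 3066, so the area is 1533.
The number of boundary lattice points is Σ gcd(|Δx|,|Δy|) = gcd(25,46) + gcd(18,46) + gcd(54,46) + gcd(8,2) + gcd(53,44) = 1+2+2+2+1 = 8.
By Pick's theorem A = I + B/2 − 1, so I = 1533 − 8/2 + 1 = 1530.

1530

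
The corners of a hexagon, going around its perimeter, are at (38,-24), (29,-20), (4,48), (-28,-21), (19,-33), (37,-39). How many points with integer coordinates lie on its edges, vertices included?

11

Summing gcd(|Δx|,|Δy|) over the edges gives the boundary count: gcd(9,4) + gcd(25,68) + gcd(32,69) + gcd(47,12) + gcd(18,6) + gcd(1,15) = 1+1+1+1+6+1 = 11.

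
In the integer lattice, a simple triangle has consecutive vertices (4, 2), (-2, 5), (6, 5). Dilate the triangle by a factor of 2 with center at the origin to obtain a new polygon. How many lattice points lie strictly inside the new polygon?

The shoelace formula gives twice the area as |[4·5 − (-2)·2] + [(-2)·5 − 6·5] + [6·2 − 4·5]| = 24, so the area is 12.
The number of boundary lattice points is Σ gcd(|Δx|,|Δy|) = gcd(6,3) + gcd(8,0) + gcd(2,3) = 3+8+1 = 12.
Scaling by 2 multiplies the area by 2² = 4 (so the new area is 48) and multiplies the boundary lattice-point count by 2, giving 24.
By Pick's theorem, the interior count of the dilated polygon is 48 − 24/2 + 1 = 37.

37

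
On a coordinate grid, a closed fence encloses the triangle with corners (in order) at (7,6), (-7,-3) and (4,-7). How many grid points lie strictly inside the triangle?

77

Using the shoelace formula, 2A = |[7·(-3) − (-7)·6] + [(-7)·(-7) − 4·(-3)] + [4·6 − 7·(-7)]| = 155, so the area is 155/2.
Summing gcd(|Δx|,|Δy|) over the edges gives the boundary count: gcd(14,9) + gcd(11,4) + gcd(3,13) = 1+1+1 = 3.
Pick's theorem gives I = A − B/2 + 1 = 155/2 − 3/2 + 1 = 77.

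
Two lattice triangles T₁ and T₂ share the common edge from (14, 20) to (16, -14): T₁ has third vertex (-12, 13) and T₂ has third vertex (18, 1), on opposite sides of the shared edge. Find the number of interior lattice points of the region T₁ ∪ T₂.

The union is the simple quadrilateral with vertices (14, 20), (-12, 13), (16, -14), (18, 1) in order.
The shoelace formula gives twice the area as |[14·13 − (-12)·20] + [(-12)·(-14) − 16·13] + [16·1 − 18·(-14)] + [18·20 − 14·1]| = 996, so the area is 498.
The number of boundary lattice points is Σ gcd(|Δx|,|Δy|) = gcd(26,7) + gcd(28,27) + gcd(2,15) + gcd(4,19) = 1+1+1+1 = 4.
By Pick's theorem I = A − B/2 + 1 = 498 − 4/2 + 1 = 497.

497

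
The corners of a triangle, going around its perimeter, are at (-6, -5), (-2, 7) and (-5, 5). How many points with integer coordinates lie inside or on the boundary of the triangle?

18

Using the shoelace formula, 2A = |[(-6)·7 − (-2)·(-5)] + [(-2)·5 − (-5)·7] + [(-5)·(-5) − (-6)·5]| = 28, so the area is 14.
Summing gcd(|Δx|,|Δy|) over the edges gives the boundary count: gcd(4,12) + gcd(3,2) + gcd(1,10) = 4+1+1 = 6.
Pick's theorem gives I = A − B/2 + 1 = 14 − 6/2 + 1 = 12, so the closed region contains I + B = 12 + 6 = 18 lattice points.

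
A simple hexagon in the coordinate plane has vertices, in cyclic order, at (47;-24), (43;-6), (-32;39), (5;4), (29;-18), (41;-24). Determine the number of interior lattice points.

931

Using the shoelace formula, 2A = |(47·(-6) − 43·(-24)) + (43·39 − (-32)·(-6)) + ((-32)·4 − 5·39) + (5·(-18) − 29·4) + (29·(-24) − 41·(-18)) + (41·(-24) − 47·(-24))| = 1892, so the area is 946.
Summing gcd(|Δx|,|Δy|) over the edges gives the boundary count: gcd(4,18) + gcd(75,45) + gcd(37,35) + gcd(24,22) + gcd(12,6) + gcd(6,0) = 2+15+1+2+6+6 = 32.
By Pick's theorem A = I + B/2 − 1, so I = 946 − 32/2 + 1 = 931.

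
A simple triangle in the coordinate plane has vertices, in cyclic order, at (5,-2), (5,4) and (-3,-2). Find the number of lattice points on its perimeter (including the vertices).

16

Summing gcd(|Δx|,|Δy|) over the edges gives the boundary count: gcd(0,6) + gcd(8,6) + gcd(8,0) = 6+2+8 = 16.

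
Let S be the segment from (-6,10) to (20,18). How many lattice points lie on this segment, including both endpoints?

3

The number of lattice points on a segment between lattice points is gcd(|Δx|,|Δy|) + 1 = gcd(26,8) + 1 = 2 + 1 = 3.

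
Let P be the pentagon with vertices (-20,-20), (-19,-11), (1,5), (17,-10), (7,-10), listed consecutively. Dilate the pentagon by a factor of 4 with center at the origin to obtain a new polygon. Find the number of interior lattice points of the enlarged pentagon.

Using the shoelace formula, 2A = |((-20)·(-11) − (-19)·(-20)) + ((-19)·5 − 1·(-11)) + (1·(-10) − 17·5) + (17·(-10) − 7·(-10)) + (7·(-20) − (-20)·(-10))| = 779, so the area is 779/2.
Summing gcd(|Δx|,|Δy|) over the edges gives the boundary count: gcd(1,9) + gcd(20,16) + gcd(16,15) + gcd(10,0) + gcd(27,10) = 1+4+1+10+1 = 17.
Scaling by 4 multiplies the area by 4² = 16 (so the new area is 6232) and multiplies the boundary lattice-point count by 4, giving 68.
By Pick's theorem, the interior count of the dilated polygon is 6232 − 68/2 + 1 = 6199.

6199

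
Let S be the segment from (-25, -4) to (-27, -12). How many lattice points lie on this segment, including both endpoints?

The number of lattice points on a segment between lattice points is gcd(|Δx|,|Δy|) + 1 = gcd(2,8) + 1 = 2 + 1 = 3.

3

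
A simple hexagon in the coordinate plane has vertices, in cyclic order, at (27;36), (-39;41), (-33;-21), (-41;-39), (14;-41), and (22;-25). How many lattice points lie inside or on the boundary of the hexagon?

Using the shoelace formula, 2A = |(27·41 − (-39)·36) + ((-39)·(-21) − (-33)·41) + ((-33)·(-39) − (-41)·(-21)) + ((-41)·(-41) − 14·(-39)) + (14·(-25) − 22·(-41)) + (22·36 − 27·(-25))| = 9355, so the area is 9355/2.
Along each edge there are gcd(|Δx|,|Δy|)+1 lattice points, so counting each shared vertex once the boundary has gcd(66,5) + gcd(6,62) + gcd(8,18) + gcd(55,2) + gcd(8,16) + gcd(5,61) = 1+2+2+1+8+1 = 15.
Pick's theorem gives I = A − B/2 + 1 = 9355/2 − 15/2 + 1 = 4671, so the closed region contains I + B = 4671 + 15 = 4686 lattice points.

4686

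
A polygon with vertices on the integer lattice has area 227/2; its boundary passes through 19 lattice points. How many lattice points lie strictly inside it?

From Pick's theorem, I = A − B/2 + 1 = 227/2 − 19/2 + 1 = 105.

105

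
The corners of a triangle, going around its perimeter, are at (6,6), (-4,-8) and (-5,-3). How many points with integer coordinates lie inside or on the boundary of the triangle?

35

By the shoelace formula, twice the signed area is |(6·(-8) − (-4)·6) + ((-4)·(-3) − (-5)·(-8)) + ((-5)·6 − 6·(-3))| = 64, so the area is 32.
Summing gcd(|Δx|,|Δy|) over the edges gives the boundary count: gcd(10,14) + gcd(1,5) + gcd(11,9) = 2+1+1 = 4.
Pick's theorem gives I = A − B/2 + 1 = 32 − 4/2 + 1 = 31, so the closed region contains I + B = 31 + 4 = 35 lattice points.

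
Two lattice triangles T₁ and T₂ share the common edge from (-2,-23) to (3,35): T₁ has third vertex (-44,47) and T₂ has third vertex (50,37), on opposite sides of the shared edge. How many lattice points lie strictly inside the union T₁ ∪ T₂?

The union is the simple quadrilateral with vertices (-2,-23), (-44,47), (3,35), (50,37) in order.
Using the shoelace formula, 2A = |((-2)·47 − (-44)·(-23)) + ((-44)·35 − 3·47) + (3·37 − 50·35) + (50·(-23) − (-2)·37)| = 5502, so the area is 2751.
Summing gcd(|Δx|,|Δy|) over the edges gives the boundary count: gcd(42,70) + gcd(47,12) + gcd(47,2) + gcd(52,60) = 14+1+1+4 = 20.
By Pick's theorem I = A − B/2 + 1 = 2751 − 20/2 + 1 = 2742.

2742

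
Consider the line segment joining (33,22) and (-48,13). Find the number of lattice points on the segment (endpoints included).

10

The number of lattice points on a segment between lattice points is gcd(|Δx|,|Δy|) + 1 = gcd(81,9) + 1 = 9 + 1 = 10.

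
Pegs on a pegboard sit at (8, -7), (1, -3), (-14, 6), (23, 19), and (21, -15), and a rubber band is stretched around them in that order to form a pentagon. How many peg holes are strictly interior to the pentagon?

Using the shoelace formula, 2A = |(8·(-3) − 1·(-7)) + (1·6 − (-14)·(-3)) + ((-14)·19 − 23·6) + (23·(-15) − 21·19) + (21·(-7) − 8·(-15))| = 1228, so the area is 614.
The number of boundary lattice points is Σ gcd(|Δx|,|Δy|) = gcd(7,4) + gcd(15,9) + gcd(37,13) + gcd(2,34) + gcd(13,8) = 1+3+1+2+1 = 8.
Pick's theorem gives I = A − B/2 + 1 = 614 − 8/2 + 1 = 611.

611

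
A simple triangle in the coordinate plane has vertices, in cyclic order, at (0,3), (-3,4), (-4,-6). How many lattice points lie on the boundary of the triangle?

3

The number of boundary lattice points is Σ gcd(|Δx|,|Δy|) = gcd(3,1) + gcd(1,10) + gcd(4,9) = 1+1+1 = 3.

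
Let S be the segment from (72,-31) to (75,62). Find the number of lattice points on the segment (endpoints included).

The number of lattice points on a segment between lattice points is gcd(|Δx|,|Δy|) + 1 = gcd(3,93) + 1 = 3 + 1 = 4.

4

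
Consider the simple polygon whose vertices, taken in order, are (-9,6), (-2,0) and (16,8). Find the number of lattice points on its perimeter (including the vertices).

Summing gcd(|Δx|,|Δy|) over the edges gives the boundary count: gcd(7,6) + gcd(18,8) + gcd(25,2) = 1+2+1 = 4.

4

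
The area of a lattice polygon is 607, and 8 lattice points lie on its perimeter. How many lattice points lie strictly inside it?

From Pick's theorem, I = A − B/2 + 1 = 607 − 8/2 + 1 = 604.

604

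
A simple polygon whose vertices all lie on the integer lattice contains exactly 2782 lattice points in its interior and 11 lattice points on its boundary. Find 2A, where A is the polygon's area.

By Pick's theorem, A = I + B/2 − 1 = 2782 + 11/2 − 1 = 5573/2.
Hence 2A = 5573.

5573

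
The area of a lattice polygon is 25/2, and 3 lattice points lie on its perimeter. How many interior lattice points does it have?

12

From Pick's theorem, I = A − B/2 + 1 = 25/2 − 3/2 + 1 = 12.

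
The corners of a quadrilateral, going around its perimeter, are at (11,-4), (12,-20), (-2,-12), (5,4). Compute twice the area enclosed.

By the shoelace formula, twice the signed area is |(11·(-20) − 12·(-4)) + (12·(-12) − (-2)·(-20)) + ((-2)·4 − 5·(-12)) + (5·(-4) − 11·4)| = 368, so the area is 184.

368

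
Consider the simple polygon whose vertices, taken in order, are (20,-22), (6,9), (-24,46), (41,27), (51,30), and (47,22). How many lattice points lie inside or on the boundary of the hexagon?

Using the shoelace formula, 2A = |[20·9 − 6·(-22)] + [6·46 − (-24)·9] + [(-24)·27 − 41·46] + [41·30 − 51·27] + [51·22 − 47·30] + [47·(-22) − 20·22]| = 3639, so the area is 1819.5.
The number of boundary lattice points is Σ gcd(|Δx|,|Δy|) = gcd(14,31) + gcd(30,37) + gcd(65,19) + gcd(10,3) + gcd(4,8) + gcd(27,44) = 1+1+1+1+4+1 = 9.
Pick's theorem gives I = A − B/2 + 1 = 1819.5 − 9/2 + 1 = 1816, so the closed region contains I + B = 1816 + 9 = 1825 lattice points.

1825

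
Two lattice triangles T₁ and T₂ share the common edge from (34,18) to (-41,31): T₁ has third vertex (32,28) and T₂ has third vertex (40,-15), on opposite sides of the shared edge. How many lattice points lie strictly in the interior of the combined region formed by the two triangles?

The union is the simple quadrilateral with vertices (34,18), (32,28), (-41,31), (40,-15) in order.
Using the shoelace formula, 2A = |[34·28 − 32·18] + [32·31 − (-41)·28] + [(-41)·(-15) − 40·31] + [40·18 − 34·(-15)]| = 3121, so the area is 3121/2.
Summing gcd(|Δx|,|Δy|) over the edges gives the boundary count: gcd(2,10) + gcd(73,3) + gcd(81,46) + gcd(6,33) = 2+1+1+3 = 7.
By Pick's theorem I = A − B/2 + 1 = 3121/2 − 7/2 + 1 = 1558.

1558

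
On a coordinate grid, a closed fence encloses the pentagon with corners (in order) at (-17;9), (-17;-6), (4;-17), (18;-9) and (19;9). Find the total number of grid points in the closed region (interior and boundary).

776

By the shoelace formula, twice the signed area is |[(-17)·(-6) − (-17)·9] + [(-17)·(-17) − 4·(-6)] + [4·(-9) − 18·(-17)] + [18·9 − 19·(-9)] + [19·9 − (-17)·9]| = 1495, so the area is 747.5.
The number of boundary lattice points is Σ gcd(|Δx|,|Δy|) = gcd(0,15) + gcd(21,11) + gcd(14,8) + gcd(1,18) + gcd(36,0) = 15+1+2+1+36 = 55.
Pick's theorem gives I = A − B/2 + 1 = 747.5 − 55/2 + 1 = 721, so the closed region contains I + B = 721 + 55 = 776 lattice points.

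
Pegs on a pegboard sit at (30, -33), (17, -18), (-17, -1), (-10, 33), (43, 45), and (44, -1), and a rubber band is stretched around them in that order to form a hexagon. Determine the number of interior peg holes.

Using the shoelace formula, 2A = |[30·(-18) − 17·(-33)] + [17·(-1) − (-17)·(-18)] + [(-17)·33 − (-10)·(-1)] + [(-10)·45 − 43·33] + [43·(-1) − 44·45] + [44·(-33) − 30·(-1)]| = 6187, so the area is 6187/2.
Along each edge there are gcd(|Δx|,|Δy|)+1 lattice points, so counting each shared vertex once the boundary has gcd(13,15) + gcd(34,17) + gcd(7,34) + gcd(53,12) + gcd(1,46) + gcd(14,32) = 1+17+1+1+1+2 = 23.
Pick's theorem gives I = A − B/2 + 1 = 6187/2 − 23/2 + 1 = 3083.

3083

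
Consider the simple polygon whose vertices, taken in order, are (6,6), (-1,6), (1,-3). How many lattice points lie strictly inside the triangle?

28

By the shoelace formula, twice the signed area is |[6·6 − (-1)·6] + [(-1)·(-3) − 1·6] + [1·6 − 6·(-3)]| = 63, so the area is 31.5.
Summing gcd(|Δx|,|Δy|) over the edges gives the boundary count: gcd(7,0) + gcd(2,9) + gcd(5,9) = 7+1+1 = 9.
Pick's theorem gives I = A − B/2 + 1 = 31.5 − 9/2 + 1 = 28.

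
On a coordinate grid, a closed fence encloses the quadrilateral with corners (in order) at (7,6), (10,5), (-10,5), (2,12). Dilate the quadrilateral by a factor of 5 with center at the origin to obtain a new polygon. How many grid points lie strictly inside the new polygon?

1531

Using the shoelace formula, 2A = |[7·5 − 10·6] + [10·5 − (-10)·5] + [(-10)·12 − 2·5] + [2·6 − 7·12]| = 127, so the area is 63.5.
Along each edge there are gcd(|Δx|,|Δy|)+1 lattice points, so counting each shared vertex once the boundary has gcd(3,1) + gcd(20,0) + gcd(12,7) + gcd(5,6) = 1+20+1+1 = 23.
Scaling by 5 multiplies the area by 5² = 25 (so the new area is 1587.5) and multiplies the boundary lattice-point count by 5, giving 115.
By Pick's theorem, the interior count of the dilated polygon is 1587.5 − 115/2 + 1 = 1531.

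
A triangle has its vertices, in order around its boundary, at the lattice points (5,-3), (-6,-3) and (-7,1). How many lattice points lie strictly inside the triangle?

15

The shoelace formula gives twice the area as |(5·(-3) − (-6)·(-3)) + ((-6)·1 − (-7)·(-3)) + ((-7)·(-3) − 5·1)| = 44, so the area is 22.
Summing gcd(|Δx|,|Δy|) over the edges gives the boundary count: gcd(11,0) + gcd(1,4) + gcd(12,4) = 11+1+4 = 16.
By Pick's theorem A = I + B/2 − 1, so I = 22 − 16/2 + 1 = 15.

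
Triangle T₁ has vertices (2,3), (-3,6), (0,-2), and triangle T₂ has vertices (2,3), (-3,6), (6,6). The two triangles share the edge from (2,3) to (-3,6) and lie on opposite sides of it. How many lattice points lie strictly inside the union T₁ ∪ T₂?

The union is the simple quadrilateral with vertices (2,3), (0,-2), (-3,6), (6,6) in order.
By the shoelace formula, twice the signed area is |[2·(-2) − 0·3] + [0·6 − (-3)·(-2)] + [(-3)·6 − 6·6] + [6·3 − 2·6]| = 58, so the area is 29.
The number of boundary lattice points is Σ gcd(|Δx|,|Δy|) = gcd(2,5) + gcd(3,8) + gcd(9,0) + gcd(4,3) = 1+1+9+1 = 12.
By Pick's theorem I = A − B/2 + 1 = 29 − 12/2 + 1 = 24.

24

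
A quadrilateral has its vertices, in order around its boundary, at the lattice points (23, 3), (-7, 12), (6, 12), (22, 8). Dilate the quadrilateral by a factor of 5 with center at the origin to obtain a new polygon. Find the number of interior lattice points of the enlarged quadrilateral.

Using the shoelace formula, 2A = |(23·12 − (-7)·3) + ((-7)·12 − 6·12) + (6·8 − 22·12) + (22·3 − 23·8)| = 193, so the area is 96.5.
Summing gcd(|Δx|,|Δy|) over the edges gives the boundary count: gcd(30,9) + gcd(13,0) + gcd(16,4) + gcd(1,5) = 3+13+4+1 = 21.
Scaling by 5 multiplies the area by 5² = 25 (so the new area is 4825/2) and multiplies the boundary lattice-point count by 5, giving 105.
By Pick's theorem, the interior count of the dilated polygon is 4825/2 − 105/2 + 1 = 2361.

2361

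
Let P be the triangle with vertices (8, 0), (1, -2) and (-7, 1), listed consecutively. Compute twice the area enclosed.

37

The shoelace formula gives twice the area as |(8·(-2) − 1·0) + (1·1 − (-7)·(-2)) + ((-7)·0 − 8·1)| = 37, so the area is 37/2.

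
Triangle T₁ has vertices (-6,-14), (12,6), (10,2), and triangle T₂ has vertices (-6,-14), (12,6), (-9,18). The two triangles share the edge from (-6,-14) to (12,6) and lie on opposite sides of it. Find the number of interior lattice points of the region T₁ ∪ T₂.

324

The union is the simple quadrilateral with vertices (-6,-14), (10,2), (12,6), (-9,18) in order.
Using the shoelace formula, 2A = |[(-6)·2 − 10·(-14)] + [10·6 − 12·2] + [12·18 − (-9)·6] + [(-9)·(-14) − (-6)·18]| = 668, so the area is 334.
Summing gcd(|Δx|,|Δy|) over the edges gives the boundary count: gcd(16,16) + gcd(2,4) + gcd(21,12) + gcd(3,32) = 16+2+3+1 = 22.
By Pick's theorem I = A − B/2 + 1 = 334 − 22/2 + 1 = 324.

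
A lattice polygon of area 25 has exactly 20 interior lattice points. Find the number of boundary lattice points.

12

Pick's theorem gives A = I + B/2 − 1, so B = 2(A − I + 1) = 2(25 − 20 + 1) = 12.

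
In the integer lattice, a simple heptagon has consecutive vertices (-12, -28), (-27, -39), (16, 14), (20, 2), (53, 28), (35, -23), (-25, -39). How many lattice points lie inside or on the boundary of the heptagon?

1880

By the shoelace formula, twice the signed area is |((-12)·(-39) − (-27)·(-28)) + ((-27)·14 − 16·(-39)) + (16·2 − 20·14) + (20·28 − 53·2) + (53·(-23) − 35·28) + (35·(-39) − (-25)·(-23)) + ((-25)·(-28) − (-12)·(-39))| = 3743, so the area is 3743/2.
Summing gcd(|Δx|,|Δy|) over the edges gives the boundary count: gcd(15,11) + gcd(43,53) + gcd(4,12) + gcd(33,26) + gcd(18,51) + gcd(60,16) + gcd(13,11) = 1+1+4+1+3+4+1 = 15.
Pick's theorem gives I = A − B/2 + 1 = 3743/2 − 15/2 + 1 = 1865, so the closed region contains I + B = 1865 + 15 = 1880 lattice points.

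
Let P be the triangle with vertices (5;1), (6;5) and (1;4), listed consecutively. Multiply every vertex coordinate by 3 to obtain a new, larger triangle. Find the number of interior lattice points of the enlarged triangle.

By the shoelace formula, twice the signed area is |[5·5 − 6·1] + [6·4 − 1·5] + [1·1 − 5·4]| = 19, so the area is 9.5.
Along each edge there are gcd(|Δx|,|Δy|)+1 lattice points, so counting each shared vertex once the boundary has gcd(1,4) + gcd(5,1) + gcd(4,3) = 1+1+1 = 3.
Scaling by 3 multiplies the area by 3² = 9 (so the new area is 171/2) and multiplies the boundary lattice-point count by 3, giving 9.
By Pick's theorem, the interior count of the dilated polygon is 171/2 − 9/2 + 1 = 82.

82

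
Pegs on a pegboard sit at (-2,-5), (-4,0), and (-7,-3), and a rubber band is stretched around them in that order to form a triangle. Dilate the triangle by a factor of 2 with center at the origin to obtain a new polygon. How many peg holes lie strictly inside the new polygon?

38

By the shoelace formula, twice the signed area is |[(-2)·0 − (-4)·(-5)] + [(-4)·(-3) − (-7)·0] + [(-7)·(-5) − (-2)·(-3)]| = 21, so the area is 21/2.
Summing gcd(|Δx|,|Δy|) over the edges gives the boundary count: gcd(2,5) + gcd(3,3) + gcd(5,2) = 1+3+1 = 5.
Scaling by 2 multiplies the area by 2² = 4 (so the new area is 42) and multiplies the boundary lattice-point count by 2, giving 10.
By Pick's theorem, the interior count of the dilated polygon is 42 − 10/2 + 1 = 38.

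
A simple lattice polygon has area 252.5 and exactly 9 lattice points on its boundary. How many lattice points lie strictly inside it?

From Pick's theorem, I = A − B/2 + 1 = 252.5 − 9/2 + 1 = 249.

249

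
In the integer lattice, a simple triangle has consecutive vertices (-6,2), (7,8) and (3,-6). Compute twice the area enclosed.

158

The shoelace formula gives twice the area as |[(-6)·8 − 7·2] + [7·(-6) − 3·8] + [3·2 − (-6)·(-6)]| = 158, so the area is 79.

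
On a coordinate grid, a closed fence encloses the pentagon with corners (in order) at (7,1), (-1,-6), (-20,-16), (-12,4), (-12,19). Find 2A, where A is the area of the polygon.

742

By the shoelace formula, twice the signed area is |(7·(-6) − (-1)·1) + ((-1)·(-16) − (-20)·(-6)) + ((-20)·4 − (-12)·(-16)) + ((-12)·19 − (-12)·4) + ((-12)·1 − 7·19)| = 742, so the area is 371.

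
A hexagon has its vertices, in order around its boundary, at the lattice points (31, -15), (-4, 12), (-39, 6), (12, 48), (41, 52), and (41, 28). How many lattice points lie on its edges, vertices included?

Summing gcd(|Δx|,|Δy|) over the edges gives the boundary count: gcd(35,27) + gcd(35,6) + gcd(51,42) + gcd(29,4) + gcd(0,24) + gcd(10,43) = 1+1+3+1+24+1 = 31.

31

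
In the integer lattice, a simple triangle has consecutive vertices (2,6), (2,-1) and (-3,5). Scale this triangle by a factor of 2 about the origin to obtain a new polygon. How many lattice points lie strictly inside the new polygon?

The shoelace formula gives twice the area as |[2·(-1) − 2·6] + [2·5 − (-3)·(-1)] + [(-3)·6 − 2·5]| = 35, so the area is 17.5.
The number of boundary lattice points is Σ gcd(|Δx|,|Δy|) = gcd(0,7) + gcd(5,6) + gcd(5,1) = 7+1+1 = 9.
Scaling by 2 multiplies the area by 2² = 4 (so the new area is 70) and multiplies the boundary lattice-point count by 2, giving 18.
By Pick's theorem, the interior count of the dilated polygon is 70 − 18/2 + 1 = 62.

62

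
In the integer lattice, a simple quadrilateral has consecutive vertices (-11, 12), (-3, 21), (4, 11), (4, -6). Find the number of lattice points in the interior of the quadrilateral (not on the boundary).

Using the shoelace formula, 2A = |[(-11)·21 − (-3)·12] + [(-3)·11 − 4·21] + [4·(-6) − 4·11] + [4·12 − (-11)·(-6)]| = 398, so the area is 199.
The number of boundary lattice points is Σ gcd(|Δx|,|Δy|) = gcd(8,9) + gcd(7,10) + gcd(0,17) + gcd(15,18) = 1+1+17+3 = 22.
By Pick's theorem A = I + B/2 − 1, so I = 199 − 22/2 + 1 = 189.

189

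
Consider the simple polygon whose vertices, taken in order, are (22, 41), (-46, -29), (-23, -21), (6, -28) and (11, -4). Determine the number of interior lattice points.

1568

By the shoelace formula, twice the signed area is |[22·(-29) − (-46)·41] + [(-46)·(-21) − (-23)·(-29)] + [(-23)·(-28) − 6·(-21)] + [6·(-4) − 11·(-28)] + [11·41 − 22·(-4)]| = 3140, so the area is 1570.
The number of boundary lattice points is Σ gcd(|Δx|,|Δy|) = gcd(68,70) + gcd(23,8) + gcd(29,7) + gcd(5,24) + gcd(11,45) = 2+1+1+1+1 = 6.
Pick's theorem gives I = A − B/2 + 1 = 1570 − 6/2 + 1 = 1568.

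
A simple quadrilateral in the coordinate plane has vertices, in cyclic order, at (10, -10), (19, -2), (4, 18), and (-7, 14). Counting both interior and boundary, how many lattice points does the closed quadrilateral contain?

321

The shoelace formula gives twice the area as |(10·(-2) − 19·(-10)) + (19·18 − 4·(-2)) + (4·14 − (-7)·18) + ((-7)·(-10) − 10·14)| = 632, so the area is 316.
The number of boundary lattice points is Σ gcd(|Δx|,|Δy|) = gcd(9,8) + gcd(15,20) + gcd(11,4) + gcd(17,24) = 1+5+1+1 = 8.
Pick's theorem gives I = A − B/2 + 1 = 316 − 8/2 + 1 = 313, so the closed region contains I + B = 313 + 8 = 321 lattice points.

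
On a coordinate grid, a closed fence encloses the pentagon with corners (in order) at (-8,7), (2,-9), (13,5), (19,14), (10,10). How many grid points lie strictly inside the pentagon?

232

Using the shoelace formula, 2A = |[(-8)·(-9) − 2·7] + [2·5 − 13·(-9)] + [13·14 − 19·5] + [19·10 − 10·14] + [10·7 − (-8)·10]| = 472, so the area is 236.
Along each edge there are gcd(|Δx|,|Δy|)+1 lattice points, so counting each shared vertex once the boundary has gcd(10,16) + gcd(11,14) + gcd(6,9) + gcd(9,4) + gcd(18,3) = 2+1+3+1+3 = 10.
By Pick's theorem A = I + B/2 − 1, so I = 236 − 10/2 + 1 = 232.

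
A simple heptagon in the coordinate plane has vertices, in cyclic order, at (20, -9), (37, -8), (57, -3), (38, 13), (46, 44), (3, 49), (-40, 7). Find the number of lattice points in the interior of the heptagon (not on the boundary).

3379

Using the shoelace formula, 2A = |[20·(-8) − 37·(-9)] + [37·(-3) − 57·(-8)] + [57·13 − 38·(-3)] + [38·44 − 46·13] + [46·49 − 3·44] + [3·7 − (-40)·49] + [(-40)·(-9) − 20·7]| = 6770, so the area is 3385.
Summing gcd(|Δx|,|Δy|) over the edges gives the boundary count: gcd(17,1) + gcd(20,5) + gcd(19,16) + gcd(8,31) + gcd(43,5) + gcd(43,42) + gcd(60,16) = 1+5+1+1+1+1+4 = 14.
By Pick's theorem A = I + B/2 − 1, so I = 3385 − 14/2 + 1 = 3379.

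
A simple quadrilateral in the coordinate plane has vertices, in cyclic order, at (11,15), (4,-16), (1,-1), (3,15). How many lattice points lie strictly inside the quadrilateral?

The shoelace formula gives twice the area as |(11·(-16) − 4·15) + (4·(-1) − 1·(-16)) + (1·15 − 3·(-1)) + (3·15 − 11·15)| = 326, so the area is 163.
Along each edge there are gcd(|Δx|,|Δy|)+1 lattice points, so counting each shared vertex once the boundary has gcd(7,31) + gcd(3,15) + gcd(2,16) + gcd(8,0) = 1+3+2+8 = 14.
Pick's theorem gives I = A − B/2 + 1 = 163 − 14/2 + 1 = 157.

157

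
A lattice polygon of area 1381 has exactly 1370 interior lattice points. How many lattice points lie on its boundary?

Pick's theorem gives A = I + B/2 − 1, so B = 2(A − I + 1) = 2(1381 − 1370 + 1) = 24.

24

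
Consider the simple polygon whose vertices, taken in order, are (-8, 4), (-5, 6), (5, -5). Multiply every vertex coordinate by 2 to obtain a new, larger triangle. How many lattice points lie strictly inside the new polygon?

104

The shoelace formula gives twice the area as |[(-8)·6 − (-5)·4] + [(-5)·(-5) − 5·6] + [5·4 − (-8)·(-5)]| = 53, so the area is 26.5.
The number of boundary lattice points is Σ gcd(|Δx|,|Δy|) = gcd(3,2) + gcd(10,11) + gcd(13,9) = 1+1+1 = 3.
Scaling by 2 multiplies the area by 2² = 4 (so the new area is 106) and multiplies the boundary lattice-point count by 2, giving 6.
By Pick's theorem, the interior count of the dilated polygon is 106 − 6/2 + 1 = 104.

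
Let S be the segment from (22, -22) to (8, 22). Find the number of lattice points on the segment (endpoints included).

3

The number of lattice points on a segment between lattice points is gcd(|Δx|,|Δy|) + 1 = gcd(14,44) + 1 = 2 + 1 = 3.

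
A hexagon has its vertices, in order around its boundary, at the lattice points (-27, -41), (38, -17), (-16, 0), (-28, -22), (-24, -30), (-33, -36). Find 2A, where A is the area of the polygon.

2664

By the shoelace formula, twice the signed area is |[(-27)·(-17) − 38·(-41)] + [38·0 − (-16)·(-17)] + [(-16)·(-22) − (-28)·0] + [(-28)·(-30) − (-24)·(-22)] + [(-24)·(-36) − (-33)·(-30)] + [(-33)·(-41) − (-27)·(-36)]| = 2664, so the area is 1332.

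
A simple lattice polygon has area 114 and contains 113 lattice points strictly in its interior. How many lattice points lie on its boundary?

4

Pick's theorem gives A = I + B/2 − 1, so B = 2(A − I + 1) = 2(114 − 113 + 1) = 4.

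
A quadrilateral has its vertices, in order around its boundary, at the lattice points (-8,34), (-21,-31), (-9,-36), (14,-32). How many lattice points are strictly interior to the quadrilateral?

By the shoelace formula, twice the signed area is |[(-8)·(-31) − (-21)·34] + [(-21)·(-36) − (-9)·(-31)] + [(-9)·(-32) − 14·(-36)] + [14·34 − (-8)·(-32)]| = 2451, so the area is 2451/2.
Along each edge there are gcd(|Δx|,|Δy|)+1 lattice points, so counting each shared vertex once the boundary has gcd(13,65) + gcd(12,5) + gcd(23,4) + gcd(22,66) = 13+1+1+22 = 37.
By Pick's theorem A = I + B/2 − 1, so I = 2451/2 − 37/2 + 1 = 1208.

1208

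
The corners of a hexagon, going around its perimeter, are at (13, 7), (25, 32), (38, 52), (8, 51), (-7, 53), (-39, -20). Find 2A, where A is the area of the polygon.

By the shoelace formula, twice the signed area is |[13·32 − 25·7] + [25·52 − 38·32] + [38·51 − 8·52] + [8·53 − (-7)·51] + [(-7)·(-20) − (-39)·53] + [(-39)·7 − 13·(-20)]| = 4822, so the area is 2411.

4822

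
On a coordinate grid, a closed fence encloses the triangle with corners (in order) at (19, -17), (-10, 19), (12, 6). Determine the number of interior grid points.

207

By the shoelace formula, twice the signed area is |[19·19 − (-10)·(-17)] + [(-10)·6 − 12·19] + [12·(-17) − 19·6]| = 415, so the area is 207.5.
Along each edge there are gcd(|Δx|,|Δy|)+1 lattice points, so counting each shared vertex once the boundary has gcd(29,36) + gcd(22,13) + gcd(7,23) = 1+1+1 = 3.
Pick's theorem gives I = A − B/2 + 1 = 207.5 − 3/2 + 1 = 207.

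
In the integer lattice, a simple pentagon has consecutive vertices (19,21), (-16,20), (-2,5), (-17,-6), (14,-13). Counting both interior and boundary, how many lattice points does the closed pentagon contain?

By the shoelace formula, twice the signed area is |(19·20 − (-16)·21) + ((-16)·5 − (-2)·20) + ((-2)·(-6) − (-17)·5) + ((-17)·(-13) − 14·(-6)) + (14·21 − 19·(-13))| = 1619, so the area is 1619/2.
The number of boundary lattice points is Σ gcd(|Δx|,|Δy|) = gcd(35,1) + gcd(14,15) + gcd(15,11) + gcd(31,7) + gcd(5,34) = 1+1+1+1+1 = 5.
Pick's theorem gives I = A − B/2 + 1 = 1619/2 − 5/2 + 1 = 808, so the closed region contains I + B = 808 + 5 = 813 lattice points.

813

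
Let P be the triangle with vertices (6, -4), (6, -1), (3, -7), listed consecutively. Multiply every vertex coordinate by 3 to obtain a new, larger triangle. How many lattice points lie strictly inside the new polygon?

The shoelace formula gives twice the area as |(6·(-1) − 6·(-4)) + (6·(-7) − 3·(-1)) + (3·(-4) − 6·(-7))| = 9, so the area is 9/2.
Along each edge there are gcd(|Δx|,|Δy|)+1 lattice points, so counting each shared vertex once the boundary has gcd(0,3) + gcd(3,6) + gcd(3,3) = 3+3+3 = 9.
Scaling by 3 multiplies the area by 3² = 9 (so the new area is 40.5) and multiplies the boundary lattice-point count by 3, giving 27.
By Pick's theorem, the interior count of the dilated polygon is 40.5 − 27/2 + 1 = 28.

28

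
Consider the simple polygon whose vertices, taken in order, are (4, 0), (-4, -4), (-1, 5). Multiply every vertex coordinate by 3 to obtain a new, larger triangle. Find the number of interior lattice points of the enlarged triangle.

253

By the shoelace formula, twice the signed area is |[4·(-4) − (-4)·0] + [(-4)·5 − (-1)·(-4)] + [(-1)·0 − 4·5]| = 60, so the area is 30.
Along each edge there are gcd(|Δx|,|Δy|)+1 lattice points, so counting each shared vertex once the boundary has gcd(8,4) + gcd(3,9) + gcd(5,5) = 4+3+5 = 12.
Scaling by 3 multiplies the area by 3² = 9 (so the new area is 270) and multiplies the boundary lattice-point count by 3, giving 36.
By Pick's theorem, the interior count of the dilated polygon is 270 − 36/2 + 1 = 253.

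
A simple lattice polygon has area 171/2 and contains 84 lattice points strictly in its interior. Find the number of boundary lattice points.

Pick's theorem gives A = I + B/2 − 1, so B = 2(A − I + 1) = 2(171/2 − 84 + 1) = 5.

5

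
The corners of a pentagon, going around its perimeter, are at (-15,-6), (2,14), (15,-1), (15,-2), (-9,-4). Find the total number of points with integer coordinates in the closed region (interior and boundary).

259

By the shoelace formula, twice the signed area is |((-15)·14 − 2·(-6)) + (2·(-1) − 15·14) + (15·(-2) − 15·(-1)) + (15·(-4) − (-9)·(-2)) + ((-9)·(-6) − (-15)·(-4))| = 509, so the area is 254.5.
Along each edge there are gcd(|Δx|,|Δy|)+1 lattice points, so counting each shared vertex once the boundary has gcd(17,20) + gcd(13,15) + gcd(0,1) + gcd(24,2) + gcd(6,2) = 1+1+1+2+2 = 7.
Pick's theorem gives I = A − B/2 + 1 = 254.5 − 7/2 + 1 = 252, so the closed region contains I + B = 252 + 7 = 259 lattice points.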